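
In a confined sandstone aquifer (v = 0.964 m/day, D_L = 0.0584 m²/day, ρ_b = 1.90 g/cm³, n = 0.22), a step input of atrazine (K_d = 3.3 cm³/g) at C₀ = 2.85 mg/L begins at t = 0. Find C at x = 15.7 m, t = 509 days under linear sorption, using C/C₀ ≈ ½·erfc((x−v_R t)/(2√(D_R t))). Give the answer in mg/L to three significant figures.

2.12 mg/L

Retardation factor R = 1 + ρ_b·K_d/n = 1 + 1.90 × 3.3/0.22 = 29.50.
Sorption retards both mechanisms: v_R = v/R = 0.03268 m/day, D_R = D/R = 0.001980 m²/day.
v_R·t = 0.03268 × 509 = 16.63412 m; 2√(D_R t) = 2.008 m; argument = (15.7 − 16.63412)/2.008 = -0.4652.
C = C₀ × ½·erfc(-0.4652) = 2.85 × 0.7447 = 2.12 mg/L.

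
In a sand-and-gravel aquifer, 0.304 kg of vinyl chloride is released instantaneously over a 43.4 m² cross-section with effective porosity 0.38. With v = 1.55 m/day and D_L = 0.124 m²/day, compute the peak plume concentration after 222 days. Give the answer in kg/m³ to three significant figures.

0.000991 kg/m³

The peak of an instantaneous 1D plume sits at x = vt; there the Gaussian factor is 1 and C_max = M/(n_e·A·√(4πDt)), where n_e·A is the pore area the mass is dissolved in.
√(4πDt) = √(4π × 0.124 × 222) = 18.60 m, so C_max = 0.304/(0.38 × 43.4 × 18.60) = 0.000991 kg/m³.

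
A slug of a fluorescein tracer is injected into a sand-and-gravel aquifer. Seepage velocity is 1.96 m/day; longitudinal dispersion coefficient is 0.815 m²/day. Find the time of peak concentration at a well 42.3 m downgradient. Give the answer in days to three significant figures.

For the 1D instantaneous-source solution, setting ∂C/∂t = 0 at fixed x gives v²t² + 2Dt − x² = 0, so t = (√(D² + v²x²) − D)/v².
√(D² + v²x²) = √(0.815² + 1.96² × 42.3²) = 82.91; v² = 3.8416.
t = (82.91 − 0.815)/3.8416 = 21.4 days (vs. the pure-advection estimate x/v = 21.6 d).

21.4 days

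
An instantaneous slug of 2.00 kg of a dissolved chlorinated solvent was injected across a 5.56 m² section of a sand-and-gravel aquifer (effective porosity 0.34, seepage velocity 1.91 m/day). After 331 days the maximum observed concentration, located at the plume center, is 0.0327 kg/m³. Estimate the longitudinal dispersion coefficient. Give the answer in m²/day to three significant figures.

At the plume center C_max = M/(n_e·A·√(4πDt)), so D = M²/(4πt·(n_e·A·C_max)²).
n_e·A·C_max = 0.34 × 5.56 × 0.0327 = 0.06182 kg/m.
D = 2.00²/(4π × 331 × 0.06182²) = 0.252 m²/day.

0.252 m²/day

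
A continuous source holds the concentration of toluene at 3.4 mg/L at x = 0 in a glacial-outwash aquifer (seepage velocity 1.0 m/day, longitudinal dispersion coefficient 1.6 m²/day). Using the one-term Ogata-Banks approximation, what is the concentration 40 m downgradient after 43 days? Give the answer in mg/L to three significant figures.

2.04 mg/L

For a continuous step input, C/C₀ ≈ ½·erfc((x−vt)/(2√(Dt))).
vt = 1.0 × 43 = 43 m and 2√(Dt) = 2√(1.6 × 43) = 16.59 m.
Argument (x−vt)/(2√(Dt)) = (40 − 43)/16.59 = -0.1808; ½·erfc(-0.1808) = 0.6009.
C = 3.4 × 0.6009 = 2.04 mg/L.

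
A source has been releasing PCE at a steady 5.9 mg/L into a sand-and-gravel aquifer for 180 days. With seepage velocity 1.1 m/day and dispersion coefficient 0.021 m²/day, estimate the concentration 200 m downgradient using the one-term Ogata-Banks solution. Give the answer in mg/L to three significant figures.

For a continuous step input, C/C₀ ≈ ½·erfc((x−vt)/(2√(Dt))).
vt = 1.1 × 180 = 198 m and 2√(Dt) = 2√(0.021 × 180) = 3.888 m.
Argument (x−vt)/(2√(Dt)) = (200 − 198)/3.888 = 0.5144; ½·erfc(0.5144) = 0.2335.
C = 5.9 × 0.2335 = 1.38 mg/L.

1.38 mg/L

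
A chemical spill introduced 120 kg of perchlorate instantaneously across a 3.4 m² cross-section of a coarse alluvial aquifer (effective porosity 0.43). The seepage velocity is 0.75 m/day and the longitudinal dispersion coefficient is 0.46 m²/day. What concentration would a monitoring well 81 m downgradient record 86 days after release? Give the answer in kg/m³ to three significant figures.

0.659 kg/m³

For an instantaneous plane source, C(x,t) = M/(n_e·A·√(4πDt)) · exp(−(x−vt)²/(4Dt)), with n_e·A the pore (flow) area.
Plume center vt = 0.75 × 86 = 64.5 m, so the well at 81 m is 16.5 m downgradient of the peak.
√(4πDt) = 22.30 m, giving peak height M/(n_e·A·√(4πDt)) = 120/(0.43 × 3.4 × 22.30) = 3.681 kg/m³.
(x−vt)²/(4Dt) = (16.5)²/(4 × 0.46 × 86) = 1.720; exp(−1.720) = 0.1791.
C = 3.681 × 0.1791 = 0.659 kg/m³.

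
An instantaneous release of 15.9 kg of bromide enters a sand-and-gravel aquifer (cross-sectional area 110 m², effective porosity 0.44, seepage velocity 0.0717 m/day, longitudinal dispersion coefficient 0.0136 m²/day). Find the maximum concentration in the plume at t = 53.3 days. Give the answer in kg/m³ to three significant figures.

0.109 kg/m³

The peak of an instantaneous 1D plume sits at x = vt; there the Gaussian factor is 1 and C_max = M/(n_e·A·√(4πDt)), where n_e·A is the pore area the mass is dissolved in.
√(4πDt) = √(4π × 0.0136 × 53.3) = 3.018 m, so C_max = 15.9/(0.44 × 110 × 3.018) = 0.109 kg/m³.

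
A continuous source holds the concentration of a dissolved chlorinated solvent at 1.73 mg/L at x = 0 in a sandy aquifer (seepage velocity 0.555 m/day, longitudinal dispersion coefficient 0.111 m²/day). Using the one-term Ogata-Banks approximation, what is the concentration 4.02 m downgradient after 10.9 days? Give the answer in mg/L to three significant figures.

1.56 mg/L

For a continuous step input, C/C₀ ≈ ½·erfc((x−vt)/(2√(Dt))).
vt = 0.555 × 10.9 = 6.0495 m and 2√(Dt) = 2√(0.111 × 10.9) = 2.200 m.
Argument (x−vt)/(2√(Dt)) = (4.02 − 6.0495)/2.200 = -0.9225; ½·erfc(-0.9225) = 0.9040.
C = 1.73 × 0.9040 = 1.56 mg/L.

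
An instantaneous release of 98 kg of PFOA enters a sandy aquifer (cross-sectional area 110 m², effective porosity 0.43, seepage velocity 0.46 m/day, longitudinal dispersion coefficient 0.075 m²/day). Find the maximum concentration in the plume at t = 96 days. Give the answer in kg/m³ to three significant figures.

0.218 kg/m³

The peak of an instantaneous 1D plume sits at x = vt; there the Gaussian factor is 1 and C_max = M/(n_e·A·√(4πDt)), where n_e·A is the pore area the mass is dissolved in.
√(4πDt) = √(4π × 0.075 × 96) = 9.512 m, so C_max = 98/(0.43 × 110 × 9.512) = 0.218 kg/m³.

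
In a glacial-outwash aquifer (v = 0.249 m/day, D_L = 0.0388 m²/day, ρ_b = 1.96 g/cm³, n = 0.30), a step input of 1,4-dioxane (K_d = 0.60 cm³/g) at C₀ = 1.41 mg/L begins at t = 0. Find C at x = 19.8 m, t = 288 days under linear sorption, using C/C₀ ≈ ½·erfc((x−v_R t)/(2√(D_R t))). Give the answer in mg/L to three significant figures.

0.0100 mg/L

Retardation factor R = 1 + ρ_b·K_d/n = 1 + 1.96 × 0.60/0.30 = 4.920.
Sorption retards both mechanisms: v_R = v/R = 0.05061 m/day, D_R = D/R = 0.007886 m²/day.
v_R·t = 0.05061 × 288 = 14.57568 m; 2√(D_R t) = 3.014 m; argument = (19.8 − 14.57568)/3.014 = 1.733.
C = C₀ × ½·erfc(1.733) = 1.41 × 0.007126 = 0.0100 mg/L.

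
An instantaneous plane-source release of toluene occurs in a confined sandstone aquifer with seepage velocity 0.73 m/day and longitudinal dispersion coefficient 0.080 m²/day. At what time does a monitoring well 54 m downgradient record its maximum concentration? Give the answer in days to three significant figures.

For the 1D instantaneous-source solution, setting ∂C/∂t = 0 at fixed x gives v²t² + 2Dt − x² = 0, so t = (√(D² + v²x²) − D)/v².
√(D² + v²x²) = √(0.080² + 0.73² × 54²) = 39.42; v² = 0.5329.
t = (39.42 − 0.080)/0.5329 = 73.8 days (vs. the pure-advection estimate x/v = 74.0 d).

73.8 days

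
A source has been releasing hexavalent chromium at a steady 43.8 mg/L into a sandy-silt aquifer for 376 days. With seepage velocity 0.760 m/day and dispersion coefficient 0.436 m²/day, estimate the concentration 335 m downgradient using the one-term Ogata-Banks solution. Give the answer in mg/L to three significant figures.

For a continuous step input, C/C₀ ≈ ½·erfc((x−vt)/(2√(Dt))).
vt = 0.760 × 376 = 285.76 m and 2√(Dt) = 2√(0.436 × 376) = 25.61 m.
Argument (x−vt)/(2√(Dt)) = (335 − 285.76)/25.61 = 1.923; ½·erfc(1.923) = 0.003269.
C = 43.8 × 0.003269 = 0.143 mg/L.

0.143 mg/L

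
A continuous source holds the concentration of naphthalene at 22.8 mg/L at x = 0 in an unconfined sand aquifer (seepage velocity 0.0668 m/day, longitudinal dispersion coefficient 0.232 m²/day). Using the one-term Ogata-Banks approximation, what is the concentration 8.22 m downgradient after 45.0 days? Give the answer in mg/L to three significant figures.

For a continuous step input, C/C₀ ≈ ½·erfc((x−vt)/(2√(Dt))).
vt = 0.0668 × 45.0 = 3.006 m and 2√(Dt) = 2√(0.232 × 45.0) = 6.462 m.
Argument (x−vt)/(2√(Dt)) = (8.22 − 3.006)/6.462 = 0.8069; ½·erfc(0.8069) = 0.1269.
C = 22.8 × 0.1269 = 2.89 mg/L.

2.89 mg/L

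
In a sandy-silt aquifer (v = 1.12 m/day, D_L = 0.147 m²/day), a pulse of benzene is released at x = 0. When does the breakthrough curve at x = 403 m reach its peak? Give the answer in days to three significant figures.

360 days

For the 1D instantaneous-source solution, setting ∂C/∂t = 0 at fixed x gives v²t² + 2Dt − x² = 0, so t = (√(D² + v²x²) − D)/v².
√(D² + v²x²) = √(0.147² + 1.12² × 403²) = 451.4; v² = 1.2544.
t = (451.4 − 0.147)/1.2544 = 360 days (vs. the pure-advection estimate x/v = 360 d).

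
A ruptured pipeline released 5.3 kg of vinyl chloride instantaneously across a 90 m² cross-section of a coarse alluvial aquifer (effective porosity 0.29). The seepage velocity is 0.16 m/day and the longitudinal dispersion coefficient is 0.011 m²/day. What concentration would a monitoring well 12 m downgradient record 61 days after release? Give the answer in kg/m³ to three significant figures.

0.0108 kg/m³

For an instantaneous plane source, C(x,t) = M/(n_e·A·√(4πDt)) · exp(−(x−vt)²/(4Dt)), with n_e·A the pore (flow) area.
Plume center vt = 0.16 × 61 = 9.76 m, so the well at 12 m is 2.24 m downgradient of the peak.
√(4πDt) = 2.904 m, giving peak height M/(n_e·A·√(4πDt)) = 5.3/(0.29 × 90 × 2.904) = 0.06993 kg/m³.
(x−vt)²/(4Dt) = (2.24)²/(4 × 0.011 × 61) = 1.869; exp(−1.869) = 0.1543.
C = 0.06993 × 0.1543 = 0.0108 kg/m³.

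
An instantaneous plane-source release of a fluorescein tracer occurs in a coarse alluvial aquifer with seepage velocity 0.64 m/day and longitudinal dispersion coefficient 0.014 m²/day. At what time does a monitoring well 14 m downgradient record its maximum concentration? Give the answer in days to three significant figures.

21.8 days

For the 1D instantaneous-source solution, setting ∂C/∂t = 0 at fixed x gives v²t² + 2Dt − x² = 0, so t = (√(D² + v²x²) − D)/v².
√(D² + v²x²) = √(0.014² + 0.64² × 14²) = 8.960; v² = 0.4096.
t = (8.960 − 0.014)/0.4096 = 21.8 days (vs. the pure-advection estimate x/v = 21.9 d).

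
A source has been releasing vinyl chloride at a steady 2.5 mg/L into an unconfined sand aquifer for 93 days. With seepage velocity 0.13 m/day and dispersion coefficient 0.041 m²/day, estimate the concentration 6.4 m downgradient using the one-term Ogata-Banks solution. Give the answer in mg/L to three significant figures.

For a continuous step input, C/C₀ ≈ ½·erfc((x−vt)/(2√(Dt))).
vt = 0.13 × 93 = 12.09 m and 2√(Dt) = 2√(0.041 × 93) = 3.905 m.
Argument (x−vt)/(2√(Dt)) = (6.4 − 12.09)/3.905 = -1.457; ½·erfc(-1.457) = 0.9803.
C = 2.5 × 0.9803 = 2.45 mg/L.

2.45 mg/L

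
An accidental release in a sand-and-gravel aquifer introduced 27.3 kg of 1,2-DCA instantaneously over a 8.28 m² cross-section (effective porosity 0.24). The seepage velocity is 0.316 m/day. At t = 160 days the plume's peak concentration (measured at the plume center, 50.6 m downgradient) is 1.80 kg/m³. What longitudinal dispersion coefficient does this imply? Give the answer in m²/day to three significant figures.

0.0290 m²/day

At the plume center C_max = M/(n_e·A·√(4πDt)), so D = M²/(4πt·(n_e·A·C_max)²).
n_e·A·C_max = 0.24 × 8.28 × 1.80 = 3.577 kg/m.
D = 27.3²/(4π × 160 × 3.577²) = 0.0290 m²/day.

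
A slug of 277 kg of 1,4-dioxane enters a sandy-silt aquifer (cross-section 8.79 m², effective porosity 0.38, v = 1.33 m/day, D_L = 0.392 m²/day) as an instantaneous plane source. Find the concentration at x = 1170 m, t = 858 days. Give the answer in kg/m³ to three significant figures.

For an instantaneous plane source, C(x,t) = M/(n_e·A·√(4πDt)) · exp(−(x−vt)²/(4Dt)), with n_e·A the pore (flow) area.
Plume center vt = 1.33 × 858 = 1141.14 m, so the well at 1170 m is 28.86 m downgradient of the peak.
√(4πDt) = 65.01 m, giving peak height M/(n_e·A·√(4πDt)) = 277/(0.38 × 8.79 × 65.01) = 1.276 kg/m³.
(x−vt)²/(4Dt) = (28.86)²/(4 × 0.392 × 858) = 0.6191; exp(−0.6191) = 0.5384.
C = 1.276 × 0.5384 = 0.687 kg/m³.

0.687 kg/m³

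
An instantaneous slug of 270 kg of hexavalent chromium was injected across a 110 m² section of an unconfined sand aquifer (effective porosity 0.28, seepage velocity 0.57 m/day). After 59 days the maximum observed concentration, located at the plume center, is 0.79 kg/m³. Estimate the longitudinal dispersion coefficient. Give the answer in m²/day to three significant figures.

0.166 m²/day

At the plume center C_max = M/(n_e·A·√(4πDt)), so D = M²/(4πt·(n_e·A·C_max)²).
n_e·A·C_max = 0.28 × 110 × 0.79 = 24.33 kg/m.
D = 270²/(4π × 59 × 24.33²) = 0.166 m²/day.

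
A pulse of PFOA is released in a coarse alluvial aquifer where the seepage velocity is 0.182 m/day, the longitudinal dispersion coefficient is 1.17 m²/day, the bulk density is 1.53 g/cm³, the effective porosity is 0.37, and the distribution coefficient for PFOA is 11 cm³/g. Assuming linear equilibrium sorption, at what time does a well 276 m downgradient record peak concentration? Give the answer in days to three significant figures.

Retardation factor R = 1 + ρ_b·K_d/n = 1 + 1.53 × 11/0.37 = 46.49.
Sorption retards both mechanisms: v_R = v/R = 0.003915 m/day, D_R = D/R = 0.02517 m²/day.
Peak time from v_R²t² + 2D_R t − x² = 0: t = (√(D_R² + v_R²x²) − D_R)/v_R².
√(D_R² + v_R²x²) = √(0.02517² + 0.003915² × 276²) = 1.081; v_R² = 1.533e-05.
t = (1.081 − 0.02517)/1.533e-05 = 68900 days.

68900 days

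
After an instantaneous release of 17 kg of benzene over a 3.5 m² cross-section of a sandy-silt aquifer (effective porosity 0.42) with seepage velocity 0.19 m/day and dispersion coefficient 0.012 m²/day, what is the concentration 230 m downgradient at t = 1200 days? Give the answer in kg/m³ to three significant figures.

For an instantaneous plane source, C(x,t) = M/(n_e·A·√(4πDt)) · exp(−(x−vt)²/(4Dt)), with n_e·A the pore (flow) area.
Plume center vt = 0.19 × 1200 = 228 m, so the well at 230 m is 2 m downgradient of the peak.
√(4πDt) = 13.45 m, giving peak height M/(n_e·A·√(4πDt)) = 17/(0.42 × 3.5 × 13.45) = 0.8598 kg/m³.
(x−vt)²/(4Dt) = (2)²/(4 × 0.012 × 1200) = 0.06944; exp(−0.06944) = 0.9329.
C = 0.8598 × 0.9329 = 0.802 kg/m³.

0.802 kg/m³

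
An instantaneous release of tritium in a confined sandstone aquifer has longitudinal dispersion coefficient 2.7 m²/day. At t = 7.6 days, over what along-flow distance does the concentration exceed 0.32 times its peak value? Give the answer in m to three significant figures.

19.3 m

The plume is Gaussian with σ = √(2Dt) = √(2 × 2.7 × 7.6) = 6.406 m.
C/C_peak = exp(−Δx²/(2σ²)) = 0.32 ⇒ Δx = σ·√(−2 ln 0.32) = 6.406 × 1.510 = 9.673 m.
Width = 2Δx = 19.3 m.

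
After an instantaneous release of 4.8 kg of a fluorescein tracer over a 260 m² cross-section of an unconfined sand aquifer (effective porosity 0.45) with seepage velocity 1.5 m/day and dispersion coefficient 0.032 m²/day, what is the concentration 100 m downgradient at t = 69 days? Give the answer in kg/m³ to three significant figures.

For an instantaneous plane source, C(x,t) = M/(n_e·A·√(4πDt)) · exp(−(x−vt)²/(4Dt)), with n_e·A the pore (flow) area.
Plume center vt = 1.5 × 69 = 103.5 m, so the well at 100 m is 3.5 m upgradient of the peak.
√(4πDt) = 5.267 m, giving peak height M/(n_e·A·√(4πDt)) = 4.8/(0.45 × 260 × 5.267) = 0.007789 kg/m³.
(x−vt)²/(4Dt) = (-3.5)²/(4 × 0.032 × 69) = 1.387; exp(−1.387) = 0.2498.
C = 0.007789 × 0.2498 = 0.00195 kg/m³.

0.00195 kg/m³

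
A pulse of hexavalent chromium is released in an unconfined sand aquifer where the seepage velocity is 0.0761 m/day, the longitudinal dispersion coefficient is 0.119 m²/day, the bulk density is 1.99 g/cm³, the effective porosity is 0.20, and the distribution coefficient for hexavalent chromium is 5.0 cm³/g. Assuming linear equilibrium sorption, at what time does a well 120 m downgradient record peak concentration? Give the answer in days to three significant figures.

79000 days

Retardation factor R = 1 + ρ_b·K_d/n = 1 + 1.99 × 5.0/0.20 = 50.75.
Sorption retards both mechanisms: v_R = v/R = 0.001500 m/day, D_R = D/R = 0.002345 m²/day.
Peak time from v_R²t² + 2D_R t − x² = 0: t = (√(D_R² + v_R²x²) − D_R)/v_R².
√(D_R² + v_R²x²) = √(0.002345² + 0.001500² × 120²) = 0.1800; v_R² = 2.250e-06.
t = (0.1800 − 0.002345)/2.250e-06 = 79000 days.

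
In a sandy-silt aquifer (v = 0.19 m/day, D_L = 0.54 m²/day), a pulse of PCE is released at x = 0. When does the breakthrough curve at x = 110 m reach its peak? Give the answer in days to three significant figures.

For the 1D instantaneous-source solution, setting ∂C/∂t = 0 at fixed x gives v²t² + 2Dt − x² = 0, so t = (√(D² + v²x²) − D)/v².
√(D² + v²x²) = √(0.54² + 0.19² × 110²) = 20.91; v² = 0.0361.
t = (20.91 − 0.54)/0.0361 = 564 days (vs. the pure-advection estimate x/v = 579 d).

564 days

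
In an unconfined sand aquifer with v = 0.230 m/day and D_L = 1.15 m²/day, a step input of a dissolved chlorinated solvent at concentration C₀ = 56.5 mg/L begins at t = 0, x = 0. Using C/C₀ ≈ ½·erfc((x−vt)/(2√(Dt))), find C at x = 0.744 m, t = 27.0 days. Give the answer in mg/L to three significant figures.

42.7 mg/L

For a continuous step input, C/C₀ ≈ ½·erfc((x−vt)/(2√(Dt))).
vt = 0.230 × 27.0 = 6.21 m and 2√(Dt) = 2√(1.15 × 27.0) = 11.14 m.
Argument (x−vt)/(2√(Dt)) = (0.744 − 6.21)/11.14 = -0.4907; ½·erfc(-0.4907) = 0.7561.
C = 56.5 × 0.7561 = 42.7 mg/L.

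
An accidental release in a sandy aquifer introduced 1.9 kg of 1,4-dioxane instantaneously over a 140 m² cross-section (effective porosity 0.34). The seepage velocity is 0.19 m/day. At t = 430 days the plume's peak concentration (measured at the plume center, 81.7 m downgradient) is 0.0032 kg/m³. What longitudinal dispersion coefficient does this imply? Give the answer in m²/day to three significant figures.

0.0288 m²/day

At the plume center C_max = M/(n_e·A·√(4πDt)), so D = M²/(4πt·(n_e·A·C_max)²).
n_e·A·C_max = 0.34 × 140 × 0.0032 = 0.1523 kg/m.
D = 1.9²/(4π × 430 × 0.1523²) = 0.0288 m²/day.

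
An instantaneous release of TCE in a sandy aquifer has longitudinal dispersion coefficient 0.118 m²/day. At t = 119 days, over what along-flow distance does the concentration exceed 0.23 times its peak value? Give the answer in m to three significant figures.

18.2 m

The plume is Gaussian with σ = √(2Dt) = √(2 × 0.118 × 119) = 5.299 m.
C/C_peak = exp(−Δx²/(2σ²)) = 0.23 ⇒ Δx = σ·√(−2 ln 0.23) = 5.299 × 1.714 = 9.082 m.
Width = 2Δx = 18.2 m.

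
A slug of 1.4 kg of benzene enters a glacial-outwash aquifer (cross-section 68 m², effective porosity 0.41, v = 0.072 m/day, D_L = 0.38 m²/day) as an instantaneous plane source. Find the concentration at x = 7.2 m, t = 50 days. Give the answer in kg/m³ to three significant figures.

0.00274 kg/m³

For an instantaneous plane source, C(x,t) = M/(n_e·A·√(4πDt)) · exp(−(x−vt)²/(4Dt)), with n_e·A the pore (flow) area.
Plume center vt = 0.072 × 50 = 3.6 m, so the well at 7.2 m is 3.6 m downgradient of the peak.
√(4πDt) = 15.45 m, giving peak height M/(n_e·A·√(4πDt)) = 1.4/(0.41 × 68 × 15.45) = 0.003250 kg/m³.
(x−vt)²/(4Dt) = (3.6)²/(4 × 0.38 × 50) = 0.1705; exp(−0.1705) = 0.8432.
C = 0.003250 × 0.8432 = 0.00274 kg/m³.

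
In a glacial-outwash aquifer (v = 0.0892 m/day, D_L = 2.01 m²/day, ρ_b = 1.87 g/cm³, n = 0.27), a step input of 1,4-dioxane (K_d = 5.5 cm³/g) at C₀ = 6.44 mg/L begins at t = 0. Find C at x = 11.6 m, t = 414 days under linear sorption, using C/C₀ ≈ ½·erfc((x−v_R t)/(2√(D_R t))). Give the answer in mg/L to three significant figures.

Retardation factor R = 1 + ρ_b·K_d/n = 1 + 1.87 × 5.5/0.27 = 39.09.
Sorption retards both mechanisms: v_R = v/R = 0.002282 m/day, D_R = D/R = 0.05142 m²/day.
v_R·t = 0.002282 × 414 = 0.944748 m; 2√(D_R t) = 9.228 m; argument = (11.6 − 0.944748)/9.228 = 1.155.
C = C₀ × ½·erfc(1.155) = 6.44 × 0.05119 = 0.330 mg/L.

0.330 mg/L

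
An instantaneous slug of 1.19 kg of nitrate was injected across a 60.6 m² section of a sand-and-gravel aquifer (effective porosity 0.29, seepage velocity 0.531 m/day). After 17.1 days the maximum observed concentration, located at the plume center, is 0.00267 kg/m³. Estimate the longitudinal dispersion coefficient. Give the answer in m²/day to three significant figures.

At the plume center C_max = M/(n_e·A·√(4πDt)), so D = M²/(4πt·(n_e·A·C_max)²).
n_e·A·C_max = 0.29 × 60.6 × 0.00267 = 0.04692 kg/m.
D = 1.19²/(4π × 17.1 × 0.04692²) = 2.99 m²/day.

2.99 m²/day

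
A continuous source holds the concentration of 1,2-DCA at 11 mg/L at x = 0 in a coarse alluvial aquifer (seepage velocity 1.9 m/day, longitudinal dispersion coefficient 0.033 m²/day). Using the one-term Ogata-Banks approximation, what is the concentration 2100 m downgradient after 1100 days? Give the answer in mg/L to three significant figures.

1.32 mg/L

For a continuous step input, C/C₀ ≈ ½·erfc((x−vt)/(2√(Dt))).
vt = 1.9 × 1100 = 2090 m and 2√(Dt) = 2√(0.033 × 1100) = 12.05 m.
Argument (x−vt)/(2√(Dt)) = (2100 − 2090)/12.05 = 0.8299; ½·erfc(0.8299) = 0.1203.
C = 11 × 0.1203 = 1.32 mg/L.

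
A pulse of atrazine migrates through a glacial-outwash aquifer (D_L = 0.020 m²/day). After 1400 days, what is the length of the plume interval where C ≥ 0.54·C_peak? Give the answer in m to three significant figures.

The plume is Gaussian with σ = √(2Dt) = √(2 × 0.020 × 1400) = 7.483 m.
C/C_peak = exp(−Δx²/(2σ²)) = 0.54 ⇒ Δx = σ·√(−2 ln 0.54) = 7.483 × 1.110 = 8.306 m.
Width = 2Δx = 16.6 m.

16.6 m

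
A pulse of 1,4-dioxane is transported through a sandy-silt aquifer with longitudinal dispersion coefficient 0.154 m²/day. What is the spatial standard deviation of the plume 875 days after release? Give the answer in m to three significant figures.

Dispersive spreading gives a Gaussian with σ² = 2Dt; advection only shifts the center.
σ = √(2 × 0.154 × 875) = 16.4 m.

16.4 m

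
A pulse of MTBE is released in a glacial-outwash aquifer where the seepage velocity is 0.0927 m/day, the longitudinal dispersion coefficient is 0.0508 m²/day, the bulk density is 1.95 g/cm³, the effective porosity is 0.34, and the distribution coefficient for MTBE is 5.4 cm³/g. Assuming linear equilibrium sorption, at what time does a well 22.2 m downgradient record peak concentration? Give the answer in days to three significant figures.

7470 days

Retardation factor R = 1 + ρ_b·K_d/n = 1 + 1.95 × 5.4/0.34 = 31.97.
Sorption retards both mechanisms: v_R = v/R = 0.002900 m/day, D_R = D/R = 0.001589 m²/day.
Peak time from v_R²t² + 2D_R t − x² = 0: t = (√(D_R² + v_R²x²) − D_R)/v_R².
√(D_R² + v_R²x²) = √(0.001589² + 0.002900² × 22.2²) = 0.06440; v_R² = 8.410e-06.
t = (0.06440 − 0.001589)/8.410e-06 = 7470 days.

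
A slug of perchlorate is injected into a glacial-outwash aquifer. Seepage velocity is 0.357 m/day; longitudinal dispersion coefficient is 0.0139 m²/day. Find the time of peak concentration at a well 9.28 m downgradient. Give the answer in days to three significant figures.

For the 1D instantaneous-source solution, setting ∂C/∂t = 0 at fixed x gives v²t² + 2Dt − x² = 0, so t = (√(D² + v²x²) − D)/v².
√(D² + v²x²) = √(0.0139² + 0.357² × 9.28²) = 3.313; v² = 0.127449.
t = (3.313 − 0.0139)/0.127449 = 25.9 days (vs. the pure-advection estimate x/v = 26.0 d).

25.9 days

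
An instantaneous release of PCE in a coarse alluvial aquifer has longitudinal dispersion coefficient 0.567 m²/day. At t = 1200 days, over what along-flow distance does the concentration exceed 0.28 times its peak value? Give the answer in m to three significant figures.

118 m

The plume is Gaussian with σ = √(2Dt) = √(2 × 0.567 × 1200) = 36.89 m.
C/C_peak = exp(−Δx²/(2σ²)) = 0.28 ⇒ Δx = σ·√(−2 ln 0.28) = 36.89 × 1.596 = 58.88 m.
Width = 2Δx = 118 m.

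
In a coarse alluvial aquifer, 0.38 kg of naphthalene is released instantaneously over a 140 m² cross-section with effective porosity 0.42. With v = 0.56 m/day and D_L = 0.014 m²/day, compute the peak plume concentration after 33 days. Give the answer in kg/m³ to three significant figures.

The peak of an instantaneous 1D plume sits at x = vt; there the Gaussian factor is 1 and C_max = M/(n_e·A·√(4πDt)), where n_e·A is the pore area the mass is dissolved in.
√(4πDt) = √(4π × 0.014 × 33) = 2.409 m, so C_max = 0.38/(0.42 × 140 × 2.409) = 0.00268 kg/m³.

0.00268 kg/m³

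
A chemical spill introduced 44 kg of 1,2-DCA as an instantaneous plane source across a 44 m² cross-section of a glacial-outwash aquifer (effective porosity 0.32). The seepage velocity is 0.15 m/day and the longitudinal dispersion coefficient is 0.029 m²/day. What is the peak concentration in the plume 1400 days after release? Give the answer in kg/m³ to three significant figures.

The peak of an instantaneous 1D plume sits at x = vt; there the Gaussian factor is 1 and C_max = M/(n_e·A·√(4πDt)), where n_e·A is the pore area the mass is dissolved in.
√(4πDt) = √(4π × 0.029 × 1400) = 22.59 m, so C_max = 44/(0.32 × 44 × 22.59) = 0.138 kg/m³.

0.138 kg/m³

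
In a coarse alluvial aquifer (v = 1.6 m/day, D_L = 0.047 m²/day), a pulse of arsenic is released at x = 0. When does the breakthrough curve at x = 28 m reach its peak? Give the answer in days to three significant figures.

For the 1D instantaneous-source solution, setting ∂C/∂t = 0 at fixed x gives v²t² + 2Dt − x² = 0, so t = (√(D² + v²x²) − D)/v².
√(D² + v²x²) = √(0.047² + 1.6² × 28²) = 44.80; v² = 2.56.
t = (44.80 − 0.047)/2.56 = 17.5 days (vs. the pure-advection estimate x/v = 17.5 d).

17.5 days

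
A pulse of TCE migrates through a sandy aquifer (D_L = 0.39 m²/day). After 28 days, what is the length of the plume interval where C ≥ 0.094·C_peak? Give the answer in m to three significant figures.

20.3 m

The plume is Gaussian with σ = √(2Dt) = √(2 × 0.39 × 28) = 4.673 m.
C/C_peak = exp(−Δx²/(2σ²)) = 0.094 ⇒ Δx = σ·√(−2 ln 0.094) = 4.673 × 2.175 = 10.16 m.
Width = 2Δx = 20.3 m.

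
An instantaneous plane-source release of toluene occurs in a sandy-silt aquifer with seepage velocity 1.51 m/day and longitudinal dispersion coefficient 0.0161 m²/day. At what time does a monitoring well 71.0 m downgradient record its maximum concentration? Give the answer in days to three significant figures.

47.0 days

For the 1D instantaneous-source solution, setting ∂C/∂t = 0 at fixed x gives v²t² + 2Dt − x² = 0, so t = (√(D² + v²x²) − D)/v².
√(D² + v²x²) = √(0.0161² + 1.51² × 71.0²) = 107.2; v² = 2.2801.
t = (107.2 − 0.0161)/2.2801 = 47.0 days (vs. the pure-advection estimate x/v = 47.0 d).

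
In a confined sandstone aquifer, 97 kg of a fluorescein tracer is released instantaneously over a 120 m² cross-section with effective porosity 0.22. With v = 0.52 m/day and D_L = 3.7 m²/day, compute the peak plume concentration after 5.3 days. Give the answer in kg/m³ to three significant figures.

The peak of an instantaneous 1D plume sits at x = vt; there the Gaussian factor is 1 and C_max = M/(n_e·A·√(4πDt)), where n_e·A is the pore area the mass is dissolved in.
√(4πDt) = √(4π × 3.7 × 5.3) = 15.70 m, so C_max = 97/(0.22 × 120 × 15.70) = 0.234 kg/m³.

0.234 kg/m³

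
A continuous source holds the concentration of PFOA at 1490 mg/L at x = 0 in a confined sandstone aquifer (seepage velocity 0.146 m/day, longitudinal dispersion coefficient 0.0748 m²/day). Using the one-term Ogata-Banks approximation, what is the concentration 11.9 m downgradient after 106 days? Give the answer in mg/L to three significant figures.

For a continuous step input, C/C₀ ≈ ½·erfc((x−vt)/(2√(Dt))).
vt = 0.146 × 106 = 15.476 m and 2√(Dt) = 2√(0.0748 × 106) = 5.632 m.
Argument (x−vt)/(2√(Dt)) = (11.9 − 15.476)/5.632 = -0.6349; ½·erfc(-0.6349) = 0.8154.
C = 1490 × 0.8154 = 1210 mg/L.

1210 mg/L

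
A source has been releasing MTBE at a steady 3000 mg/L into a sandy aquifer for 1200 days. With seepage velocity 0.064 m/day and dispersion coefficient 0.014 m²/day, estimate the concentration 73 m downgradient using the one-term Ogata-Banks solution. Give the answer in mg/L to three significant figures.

2230 mg/L

For a continuous step input, C/C₀ ≈ ½·erfc((x−vt)/(2√(Dt))).
vt = 0.064 × 1200 = 76.8 m and 2√(Dt) = 2√(0.014 × 1200) = 8.198 m.
Argument (x−vt)/(2√(Dt)) = (73 − 76.8)/8.198 = -0.4635; ½·erfc(-0.4635) = 0.7439.
C = 3000 × 0.7439 = 2230 mg/L.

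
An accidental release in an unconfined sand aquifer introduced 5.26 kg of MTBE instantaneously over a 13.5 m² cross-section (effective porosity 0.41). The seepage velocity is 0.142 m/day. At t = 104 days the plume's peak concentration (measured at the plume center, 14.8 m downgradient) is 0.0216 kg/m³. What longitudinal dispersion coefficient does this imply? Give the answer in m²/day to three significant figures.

At the plume center C_max = M/(n_e·A·√(4πDt)), so D = M²/(4πt·(n_e·A·C_max)²).
n_e·A·C_max = 0.41 × 13.5 × 0.0216 = 0.1196 kg/m.
D = 5.26²/(4π × 104 × 0.1196²) = 1.48 m²/day.

1.48 m²/day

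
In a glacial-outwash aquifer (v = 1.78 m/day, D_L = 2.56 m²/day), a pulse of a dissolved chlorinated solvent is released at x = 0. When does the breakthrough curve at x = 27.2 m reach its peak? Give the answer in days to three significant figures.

For the 1D instantaneous-source solution, setting ∂C/∂t = 0 at fixed x gives v²t² + 2Dt − x² = 0, so t = (√(D² + v²x²) − D)/v².
√(D² + v²x²) = √(2.56² + 1.78² × 27.2²) = 48.48; v² = 3.1684.
t = (48.48 − 2.56)/3.1684 = 14.5 days (vs. the pure-advection estimate x/v = 15.3 d).

14.5 days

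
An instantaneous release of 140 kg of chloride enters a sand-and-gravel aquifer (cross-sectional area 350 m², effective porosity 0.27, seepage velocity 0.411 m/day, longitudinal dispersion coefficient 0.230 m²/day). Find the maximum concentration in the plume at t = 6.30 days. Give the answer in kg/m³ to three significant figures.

The peak of an instantaneous 1D plume sits at x = vt; there the Gaussian factor is 1 and C_max = M/(n_e·A·√(4πDt)), where n_e·A is the pore area the mass is dissolved in.
√(4πDt) = √(4π × 0.230 × 6.30) = 4.267 m, so C_max = 140/(0.27 × 350 × 4.267) = 0.347 kg/m³.

0.347 kg/m³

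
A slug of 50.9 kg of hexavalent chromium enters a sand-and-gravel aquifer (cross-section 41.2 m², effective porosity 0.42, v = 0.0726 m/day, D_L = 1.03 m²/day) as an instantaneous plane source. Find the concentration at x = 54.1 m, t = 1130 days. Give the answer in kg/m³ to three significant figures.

0.0206 kg/m³

For an instantaneous plane source, C(x,t) = M/(n_e·A·√(4πDt)) · exp(−(x−vt)²/(4Dt)), with n_e·A the pore (flow) area.
Plume center vt = 0.0726 × 1130 = 82.038 m, so the well at 54.1 m is 27.938 m upgradient of the peak.
√(4πDt) = 120.9 m, giving peak height M/(n_e·A·√(4πDt)) = 50.9/(0.42 × 41.2 × 120.9) = 0.02433 kg/m³.
(x−vt)²/(4Dt) = (-27.938)²/(4 × 1.03 × 1130) = 0.1677; exp(−0.1677) = 0.8456.
C = 0.02433 × 0.8456 = 0.0206 kg/m³.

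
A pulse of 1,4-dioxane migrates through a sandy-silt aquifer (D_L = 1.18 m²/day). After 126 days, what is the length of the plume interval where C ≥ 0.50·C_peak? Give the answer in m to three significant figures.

40.6 m

The plume is Gaussian with σ = √(2Dt) = √(2 × 1.18 × 126) = 17.24 m.
C/C_peak = exp(−Δx²/(2σ²)) = 0.50 ⇒ Δx = σ·√(−2 ln 0.50) = 17.24 × 1.177 = 20.29 m.
Width = 2Δx = 40.6 m.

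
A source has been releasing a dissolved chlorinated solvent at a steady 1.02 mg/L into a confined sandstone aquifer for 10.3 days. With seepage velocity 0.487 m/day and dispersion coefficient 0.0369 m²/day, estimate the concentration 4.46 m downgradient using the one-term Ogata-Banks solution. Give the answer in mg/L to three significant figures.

For a continuous step input, C/C₀ ≈ ½·erfc((x−vt)/(2√(Dt))).
vt = 0.487 × 10.3 = 5.0161 m and 2√(Dt) = 2√(0.0369 × 10.3) = 1.233 m.
Argument (x−vt)/(2√(Dt)) = (4.46 − 5.0161)/1.233 = -0.4510; ½·erfc(-0.4510) = 0.7382.
C = 1.02 × 0.7382 = 0.753 mg/L.

0.753 mg/L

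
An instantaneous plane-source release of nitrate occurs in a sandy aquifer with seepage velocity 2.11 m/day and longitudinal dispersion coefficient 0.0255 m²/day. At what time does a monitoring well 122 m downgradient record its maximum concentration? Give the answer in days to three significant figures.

57.8 days

For the 1D instantaneous-source solution, setting ∂C/∂t = 0 at fixed x gives v²t² + 2Dt − x² = 0, so t = (√(D² + v²x²) − D)/v².
√(D² + v²x²) = √(0.0255² + 2.11² × 122²) = 257.4; v² = 4.4521.
t = (257.4 − 0.0255)/4.4521 = 57.8 days (vs. the pure-advection estimate x/v = 57.8 d).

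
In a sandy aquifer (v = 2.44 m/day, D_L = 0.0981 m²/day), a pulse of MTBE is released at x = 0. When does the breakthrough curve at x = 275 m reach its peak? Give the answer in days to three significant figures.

For the 1D instantaneous-source solution, setting ∂C/∂t = 0 at fixed x gives v²t² + 2Dt − x² = 0, so t = (√(D² + v²x²) − D)/v².
√(D² + v²x²) = √(0.0981² + 2.44² × 275²) = 671.0; v² = 5.9536.
t = (671.0 − 0.0981)/5.9536 = 113 days (vs. the pure-advection estimate x/v = 113 d).

113 days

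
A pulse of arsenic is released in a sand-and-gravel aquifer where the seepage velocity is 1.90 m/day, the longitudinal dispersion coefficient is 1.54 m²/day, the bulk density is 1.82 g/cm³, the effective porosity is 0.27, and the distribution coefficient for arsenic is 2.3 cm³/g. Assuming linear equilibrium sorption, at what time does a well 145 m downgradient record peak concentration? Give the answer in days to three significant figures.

1250 days

Retardation factor R = 1 + ρ_b·K_d/n = 1 + 1.82 × 2.3/0.27 = 16.50.
Sorption retards both mechanisms: v_R = v/R = 0.1152 m/day, D_R = D/R = 0.09333 m²/day.
Peak time from v_R²t² + 2D_R t − x² = 0: t = (√(D_R² + v_R²x²) − D_R)/v_R².
√(D_R² + v_R²x²) = √(0.09333² + 0.1152² × 145²) = 16.70; v_R² = 0.01327.
t = (16.70 − 0.09333)/0.01327 = 1250 days.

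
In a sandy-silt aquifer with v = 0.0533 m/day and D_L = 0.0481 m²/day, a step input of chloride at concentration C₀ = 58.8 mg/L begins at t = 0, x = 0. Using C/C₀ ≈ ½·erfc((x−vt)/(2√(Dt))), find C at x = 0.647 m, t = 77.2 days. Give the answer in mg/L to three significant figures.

For a continuous step input, C/C₀ ≈ ½·erfc((x−vt)/(2√(Dt))).
vt = 0.0533 × 77.2 = 4.11476 m and 2√(Dt) = 2√(0.0481 × 77.2) = 3.854 m.
Argument (x−vt)/(2√(Dt)) = (0.647 − 4.11476)/3.854 = -0.8998; ½·erfc(-0.8998) = 0.8984.
C = 58.8 × 0.8984 = 52.8 mg/L.

52.8 mg/L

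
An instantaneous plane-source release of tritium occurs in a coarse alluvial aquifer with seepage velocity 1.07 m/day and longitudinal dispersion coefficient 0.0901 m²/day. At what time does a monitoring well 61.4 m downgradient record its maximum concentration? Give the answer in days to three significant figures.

57.3 days

For the 1D instantaneous-source solution, setting ∂C/∂t = 0 at fixed x gives v²t² + 2Dt − x² = 0, so t = (√(D² + v²x²) − D)/v².
√(D² + v²x²) = √(0.0901² + 1.07² × 61.4²) = 65.70; v² = 1.1449.
t = (65.70 − 0.0901)/1.1449 = 57.3 days (vs. the pure-advection estimate x/v = 57.4 d).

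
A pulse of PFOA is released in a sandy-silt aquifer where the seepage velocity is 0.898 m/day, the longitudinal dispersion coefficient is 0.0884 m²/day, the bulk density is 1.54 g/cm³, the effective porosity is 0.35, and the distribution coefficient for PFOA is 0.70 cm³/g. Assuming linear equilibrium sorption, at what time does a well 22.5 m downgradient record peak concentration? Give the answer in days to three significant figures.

Retardation factor R = 1 + ρ_b·K_d/n = 1 + 1.54 × 0.70/0.35 = 4.080.
Sorption retards both mechanisms: v_R = v/R = 0.2201 m/day, D_R = D/R = 0.02167 m²/day.
Peak time from v_R²t² + 2D_R t − x² = 0: t = (√(D_R² + v_R²x²) − D_R)/v_R².
√(D_R² + v_R²x²) = √(0.02167² + 0.2201² × 22.5²) = 4.952; v_R² = 0.04844.
t = (4.952 − 0.02167)/0.04844 = 102 days.

102 days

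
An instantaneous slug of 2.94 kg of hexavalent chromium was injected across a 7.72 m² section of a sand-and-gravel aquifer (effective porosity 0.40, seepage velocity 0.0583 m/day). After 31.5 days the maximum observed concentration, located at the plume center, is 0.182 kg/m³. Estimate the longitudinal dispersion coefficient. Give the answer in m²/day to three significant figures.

At the plume center C_max = M/(n_e·A·√(4πDt)), so D = M²/(4πt·(n_e·A·C_max)²).
n_e·A·C_max = 0.40 × 7.72 × 0.182 = 0.5620 kg/m.
D = 2.94²/(4π × 31.5 × 0.5620²) = 0.0691 m²/day.

0.0691 m²/day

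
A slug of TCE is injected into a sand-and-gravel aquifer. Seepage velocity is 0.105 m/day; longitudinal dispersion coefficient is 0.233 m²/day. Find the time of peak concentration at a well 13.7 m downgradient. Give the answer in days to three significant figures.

For the 1D instantaneous-source solution, setting ∂C/∂t = 0 at fixed x gives v²t² + 2Dt − x² = 0, so t = (√(D² + v²x²) − D)/v².
√(D² + v²x²) = √(0.233² + 0.105² × 13.7²) = 1.457; v² = 0.011025.
t = (1.457 − 0.233)/0.011025 = 111 days (vs. the pure-advection estimate x/v = 130 d).

111 days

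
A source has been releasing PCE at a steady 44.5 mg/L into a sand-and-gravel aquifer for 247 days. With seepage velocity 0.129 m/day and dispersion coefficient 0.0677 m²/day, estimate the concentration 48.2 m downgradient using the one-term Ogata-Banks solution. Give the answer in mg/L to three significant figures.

0.105 mg/L

For a continuous step input, C/C₀ ≈ ½·erfc((x−vt)/(2√(Dt))).
vt = 0.129 × 247 = 31.863 m and 2√(Dt) = 2√(0.0677 × 247) = 8.178 m.
Argument (x−vt)/(2√(Dt)) = (48.2 − 31.863)/8.178 = 1.998; ½·erfc(1.998) = 0.002360.
C = 44.5 × 0.002360 = 0.105 mg/L.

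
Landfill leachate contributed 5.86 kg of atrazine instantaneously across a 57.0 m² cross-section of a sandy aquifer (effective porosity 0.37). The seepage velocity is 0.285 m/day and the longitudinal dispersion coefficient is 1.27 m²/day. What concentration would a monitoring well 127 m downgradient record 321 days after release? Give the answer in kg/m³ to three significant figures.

For an instantaneous plane source, C(x,t) = M/(n_e·A·√(4πDt)) · exp(−(x−vt)²/(4Dt)), with n_e·A the pore (flow) area.
Plume center vt = 0.285 × 321 = 91.485 m, so the well at 127 m is 35.515 m downgradient of the peak.
√(4πDt) = 71.57 m, giving peak height M/(n_e·A·√(4πDt)) = 5.86/(0.37 × 57.0 × 71.57) = 0.003882 kg/m³.
(x−vt)²/(4Dt) = (35.515)²/(4 × 1.27 × 321) = 0.7735; exp(−0.7735) = 0.4614.
C = 0.003882 × 0.4614 = 0.00179 kg/m³.

0.00179 kg/m³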